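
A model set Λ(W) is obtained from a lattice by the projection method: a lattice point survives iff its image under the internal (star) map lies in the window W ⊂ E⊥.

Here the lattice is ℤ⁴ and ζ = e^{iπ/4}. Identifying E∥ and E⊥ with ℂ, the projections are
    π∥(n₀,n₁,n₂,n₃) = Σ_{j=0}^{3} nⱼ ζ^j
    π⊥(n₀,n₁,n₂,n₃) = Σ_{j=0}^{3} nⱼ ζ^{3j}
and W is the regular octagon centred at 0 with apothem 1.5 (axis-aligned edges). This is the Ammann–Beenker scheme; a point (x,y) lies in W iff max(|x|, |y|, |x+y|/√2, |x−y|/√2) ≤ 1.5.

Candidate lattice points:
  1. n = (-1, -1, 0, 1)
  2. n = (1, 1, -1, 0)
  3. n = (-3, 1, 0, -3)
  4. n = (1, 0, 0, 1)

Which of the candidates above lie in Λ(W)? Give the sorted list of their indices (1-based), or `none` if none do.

π⊥(n) = n₀ + n₁ζ³ + n₂ζ⁶ + n₃ζ⁹ where ζ = e^{iπ/4}.
#1 (-1, -1, 0, 1): internal (0.41421, 0.00000); octagon support 0.41421 vs apothem 1.5 → ∈ W
#2 (1, 1, -1, 0): internal (0.29289, 1.70711); octagon support 1.70711 vs apothem 1.5 → ∉ W
#3 (-3, 1, 0, -3): internal (-5.82843, -1.41421); octagon support 5.82843 vs apothem 1.5 → ∉ W
#4 (1, 0, 0, 1): internal (1.70711, 0.70711); octagon support 1.70711 vs apothem 1.5 → ∉ W

1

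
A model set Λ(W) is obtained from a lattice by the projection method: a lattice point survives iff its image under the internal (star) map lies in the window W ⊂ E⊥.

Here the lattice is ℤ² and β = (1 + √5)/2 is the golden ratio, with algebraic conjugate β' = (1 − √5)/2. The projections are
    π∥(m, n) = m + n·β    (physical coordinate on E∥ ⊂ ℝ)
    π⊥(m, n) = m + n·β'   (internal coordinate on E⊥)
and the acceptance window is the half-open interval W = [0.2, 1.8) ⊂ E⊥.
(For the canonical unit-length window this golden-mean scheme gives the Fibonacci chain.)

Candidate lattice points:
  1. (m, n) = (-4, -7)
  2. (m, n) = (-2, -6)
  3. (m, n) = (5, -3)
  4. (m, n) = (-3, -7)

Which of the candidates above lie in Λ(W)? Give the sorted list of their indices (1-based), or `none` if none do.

Compute β' = (1−√5)/2 = -0.61803, so π⊥(m,n) = m -0.61803·n.
[1] lift (-4,-7): star map gives 0.32624; window check 0.2 ≤ 0.32624 < 1.8 is true → IN Λ
[2] lift (-2,-6): star map gives 1.70820; window check 0.2 ≤ 1.70820 < 1.8 is true → IN Λ
[3] lift (5,-3): star map gives 6.85410; window check 0.2 ≤ 6.85410 < 1.8 is false → out
[4] lift (-3,-7): star map gives 1.32624; window check 0.2 ≤ 1.32624 < 1.8 is true → IN Λ

1, 2, 4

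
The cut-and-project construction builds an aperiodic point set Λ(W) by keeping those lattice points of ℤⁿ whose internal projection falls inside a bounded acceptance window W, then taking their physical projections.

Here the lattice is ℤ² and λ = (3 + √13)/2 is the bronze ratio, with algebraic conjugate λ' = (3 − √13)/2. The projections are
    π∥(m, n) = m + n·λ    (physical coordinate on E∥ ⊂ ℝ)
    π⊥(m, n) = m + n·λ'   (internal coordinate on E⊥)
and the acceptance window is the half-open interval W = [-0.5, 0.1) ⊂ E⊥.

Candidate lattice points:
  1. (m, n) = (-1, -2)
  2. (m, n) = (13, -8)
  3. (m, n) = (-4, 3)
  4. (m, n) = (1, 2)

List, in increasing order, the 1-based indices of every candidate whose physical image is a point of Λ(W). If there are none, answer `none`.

1

Compute λ' = (3−√13)/2 = -0.3028, so π⊥(m,n) = m -0.3028·n.
candidate 1: (m,n)=(-1,-2) → π∥ = -1-2·λ ≈ -7.6056, π⊥ = -1-2·λ' ≈ -0.3944 ∈ [-0.5, 0.1) ⇒ IN Λ
candidate 2: (m,n)=(13,-8) → π∥ = 13-8·λ ≈ -13.4222, π⊥ = 13-8·λ' ≈ 15.4222 ∉ [-0.5, 0.1) ⇒ out
candidate 3: (m,n)=(-4,3) → π∥ = -4+3·λ ≈ 5.9083, π⊥ = -4+3·λ' ≈ -4.9083 ∉ [-0.5, 0.1) ⇒ out
candidate 4: (m,n)=(1,2) → π∥ = 1+2·λ ≈ 7.6056, π⊥ = 1+2·λ' ≈ 0.3944 ∉ [-0.5, 0.1) ⇒ out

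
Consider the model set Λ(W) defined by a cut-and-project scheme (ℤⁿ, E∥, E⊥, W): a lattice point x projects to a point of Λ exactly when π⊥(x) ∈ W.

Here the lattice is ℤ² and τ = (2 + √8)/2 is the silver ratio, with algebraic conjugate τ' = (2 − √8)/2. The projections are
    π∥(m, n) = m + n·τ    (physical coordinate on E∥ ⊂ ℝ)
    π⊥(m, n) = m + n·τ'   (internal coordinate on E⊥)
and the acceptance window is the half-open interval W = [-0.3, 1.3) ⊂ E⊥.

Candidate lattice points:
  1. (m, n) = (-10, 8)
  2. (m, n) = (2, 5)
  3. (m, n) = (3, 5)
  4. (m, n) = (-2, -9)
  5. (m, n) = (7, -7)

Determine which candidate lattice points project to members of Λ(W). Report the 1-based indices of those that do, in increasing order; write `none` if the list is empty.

2, 3

Numerically τ ≈ 2.41421 and τ' = −1/τ ≈ -0.41421.
candidate 1: (m,n)=(-10,8) → π∥ = -10+8·τ ≈ 9.31371, π⊥ = -10+8·τ' ≈ -13.31371 ∉ [-0.3, 1.3) ⇒ out
candidate 2: (m,n)=(2,5) → π∥ = 2+5·τ ≈ 14.07107, π⊥ = 2+5·τ' ≈ -0.07107 ∈ [-0.3, 1.3) ⇒ IN Λ
candidate 3: (m,n)=(3,5) → π∥ = 3+5·τ ≈ 15.07107, π⊥ = 3+5·τ' ≈ 0.92893 ∈ [-0.3, 1.3) ⇒ IN Λ
candidate 4: (m,n)=(-2,-9) → π∥ = -2-9·τ ≈ -23.72792, π⊥ = -2-9·τ' ≈ 1.72792 ∉ [-0.3, 1.3) ⇒ out
candidate 5: (m,n)=(7,-7) → π∥ = 7-7·τ ≈ -9.89949, π⊥ = 7-7·τ' ≈ 9.89949 ∉ [-0.3, 1.3) ⇒ out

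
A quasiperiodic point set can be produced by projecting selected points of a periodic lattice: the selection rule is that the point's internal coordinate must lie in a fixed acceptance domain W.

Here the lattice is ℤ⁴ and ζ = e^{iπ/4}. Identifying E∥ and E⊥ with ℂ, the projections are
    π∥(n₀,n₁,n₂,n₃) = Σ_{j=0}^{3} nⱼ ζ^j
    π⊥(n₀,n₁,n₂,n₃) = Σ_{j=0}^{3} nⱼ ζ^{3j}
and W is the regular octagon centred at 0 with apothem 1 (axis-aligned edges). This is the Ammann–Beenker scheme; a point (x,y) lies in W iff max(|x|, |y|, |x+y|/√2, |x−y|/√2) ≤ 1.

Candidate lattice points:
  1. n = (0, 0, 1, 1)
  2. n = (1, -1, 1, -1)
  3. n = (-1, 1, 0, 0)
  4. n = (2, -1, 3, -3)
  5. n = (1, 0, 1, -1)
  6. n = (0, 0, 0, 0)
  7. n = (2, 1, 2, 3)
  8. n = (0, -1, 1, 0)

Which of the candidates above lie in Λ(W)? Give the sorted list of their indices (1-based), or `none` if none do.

1, 6

With ζ = e^{iπ/4} the internal vectors are ζ^0,ζ^3,ζ^6,ζ^9.
#1 (0, 0, 1, 1): internal (0.7071, -0.2929); octagon support 0.7071 vs apothem 1 → ∈ W
#2 (1, -1, 1, -1): internal (1.0000, -2.4142); octagon support 2.4142 vs apothem 1 → ∉ W
#3 (-1, 1, 0, 0): internal (-1.7071, 0.7071); octagon support 1.7071 vs apothem 1 → ∉ W
#4 (2, -1, 3, -3): internal (0.5858, -5.8284); octagon support 5.8284 vs apothem 1 → ∉ W
#5 (1, 0, 1, -1): internal (0.2929, -1.7071); octagon support 1.7071 vs apothem 1 → ∉ W
#6 (0, 0, 0, 0): internal (0.0000, 0.0000); octagon support 0.0000 vs apothem 1 → ∈ W
#7 (2, 1, 2, 3): internal (3.4142, 0.8284); octagon support 3.4142 vs apothem 1 → ∉ W
#8 (0, -1, 1, 0): internal (0.7071, -1.7071); octagon support 1.7071 vs apothem 1 → ∉ W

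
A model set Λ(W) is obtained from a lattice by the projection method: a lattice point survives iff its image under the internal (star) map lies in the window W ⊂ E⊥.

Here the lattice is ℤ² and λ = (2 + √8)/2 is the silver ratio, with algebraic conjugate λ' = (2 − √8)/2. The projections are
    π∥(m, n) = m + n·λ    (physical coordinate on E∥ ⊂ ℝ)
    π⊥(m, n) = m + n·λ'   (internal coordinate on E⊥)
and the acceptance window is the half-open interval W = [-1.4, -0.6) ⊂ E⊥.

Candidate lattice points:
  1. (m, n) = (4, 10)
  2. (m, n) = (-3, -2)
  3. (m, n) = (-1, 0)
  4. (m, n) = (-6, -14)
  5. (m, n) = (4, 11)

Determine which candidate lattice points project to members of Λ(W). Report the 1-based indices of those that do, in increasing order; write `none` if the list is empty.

3

λ' = (2−√8)/2 ≈ -0.414214.
[1] lift (4,10): star map gives -0.142136; window check -1.4 ≤ -0.142136 < -0.6 is false → out
[2] lift (-3,-2): star map gives -2.171573; window check -1.4 ≤ -2.171573 < -0.6 is false → out
[3] lift (-1,0): star map gives -1.000000; window check -1.4 ≤ -1.000000 < -0.6 is true → IN Λ
[4] lift (-6,-14): star map gives -0.201010; window check -1.4 ≤ -0.201010 < -0.6 is false → out
[5] lift (4,11): star map gives -0.556349; window check -1.4 ≤ -0.556349 < -0.6 is false → out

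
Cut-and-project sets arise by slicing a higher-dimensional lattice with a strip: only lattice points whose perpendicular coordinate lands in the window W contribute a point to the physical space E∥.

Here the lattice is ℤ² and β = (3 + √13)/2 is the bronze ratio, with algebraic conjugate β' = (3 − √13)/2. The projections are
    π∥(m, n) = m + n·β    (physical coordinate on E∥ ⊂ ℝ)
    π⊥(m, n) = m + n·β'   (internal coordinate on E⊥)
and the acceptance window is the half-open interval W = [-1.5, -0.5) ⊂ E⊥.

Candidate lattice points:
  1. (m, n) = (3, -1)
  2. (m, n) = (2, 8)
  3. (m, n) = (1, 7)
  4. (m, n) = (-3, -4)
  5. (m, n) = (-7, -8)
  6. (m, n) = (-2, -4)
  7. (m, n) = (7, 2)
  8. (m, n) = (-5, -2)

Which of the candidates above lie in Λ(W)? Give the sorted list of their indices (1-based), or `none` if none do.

Compute β' = (3−√13)/2 = -0.30278, so π⊥(m,n) = m -0.30278·n.
candidate 1: (m,n)=(3,-1) → π∥ = 3-1·β ≈ -0.30278, π⊥ = 3-1·β' ≈ 3.30278 ∉ [-1.5, -0.5) ⇒ out
candidate 2: (m,n)=(2,8) → π∥ = 2+8·β ≈ 28.42221, π⊥ = 2+8·β' ≈ -0.42221 ∉ [-1.5, -0.5) ⇒ out
candidate 3: (m,n)=(1,7) → π∥ = 1+7·β ≈ 24.11943, π⊥ = 1+7·β' ≈ -1.11943 ∈ [-1.5, -0.5) ⇒ IN Λ
candidate 4: (m,n)=(-3,-4) → π∥ = -3-4·β ≈ -16.21110, π⊥ = -3-4·β' ≈ -1.78890 ∉ [-1.5, -0.5) ⇒ out
candidate 5: (m,n)=(-7,-8) → π∥ = -7-8·β ≈ -33.42221, π⊥ = -7-8·β' ≈ -4.57779 ∉ [-1.5, -0.5) ⇒ out
candidate 6: (m,n)=(-2,-4) → π∥ = -2-4·β ≈ -15.21110, π⊥ = -2-4·β' ≈ -0.78890 ∈ [-1.5, -0.5) ⇒ IN Λ
candidate 7: (m,n)=(7,2) → π∥ = 7+2·β ≈ 13.60555, π⊥ = 7+2·β' ≈ 6.39445 ∉ [-1.5, -0.5) ⇒ out
candidate 8: (m,n)=(-5,-2) → π∥ = -5-2·β ≈ -11.60555, π⊥ = -5-2·β' ≈ -4.39445 ∉ [-1.5, -0.5) ⇒ out

3, 6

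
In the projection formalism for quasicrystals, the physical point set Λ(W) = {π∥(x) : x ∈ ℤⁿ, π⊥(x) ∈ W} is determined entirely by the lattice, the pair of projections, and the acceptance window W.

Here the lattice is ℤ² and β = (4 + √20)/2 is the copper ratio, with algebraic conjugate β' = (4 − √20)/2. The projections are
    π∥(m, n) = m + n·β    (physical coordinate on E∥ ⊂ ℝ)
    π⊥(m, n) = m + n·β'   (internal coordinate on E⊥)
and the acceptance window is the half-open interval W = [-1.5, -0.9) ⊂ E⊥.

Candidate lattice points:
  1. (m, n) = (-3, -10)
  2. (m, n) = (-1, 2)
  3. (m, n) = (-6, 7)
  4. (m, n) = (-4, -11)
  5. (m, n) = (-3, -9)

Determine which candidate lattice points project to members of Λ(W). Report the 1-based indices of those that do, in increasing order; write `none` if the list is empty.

2, 4

Numerically β ≈ 4.236068 and β' = −1/β ≈ -0.236068.
#1 (-3,-10): internal coord -3 + (-10)·β' = -0.639320; -0.639320 ∉ [-1.5, -0.9) → out
#2 (-1,2): internal coord -1 + (2)·β' = -1.472136; -1.472136 ∈ [-1.5, -0.9) → IN Λ
#3 (-6,7): internal coord -6 + (7)·β' = -7.652476; -7.652476 ∉ [-1.5, -0.9) → out
#4 (-4,-11): internal coord -4 + (-11)·β' = -1.403252; -1.403252 ∈ [-1.5, -0.9) → IN Λ
#5 (-3,-9): internal coord -3 + (-9)·β' = -0.875388; -0.875388 ∉ [-1.5, -0.9) → out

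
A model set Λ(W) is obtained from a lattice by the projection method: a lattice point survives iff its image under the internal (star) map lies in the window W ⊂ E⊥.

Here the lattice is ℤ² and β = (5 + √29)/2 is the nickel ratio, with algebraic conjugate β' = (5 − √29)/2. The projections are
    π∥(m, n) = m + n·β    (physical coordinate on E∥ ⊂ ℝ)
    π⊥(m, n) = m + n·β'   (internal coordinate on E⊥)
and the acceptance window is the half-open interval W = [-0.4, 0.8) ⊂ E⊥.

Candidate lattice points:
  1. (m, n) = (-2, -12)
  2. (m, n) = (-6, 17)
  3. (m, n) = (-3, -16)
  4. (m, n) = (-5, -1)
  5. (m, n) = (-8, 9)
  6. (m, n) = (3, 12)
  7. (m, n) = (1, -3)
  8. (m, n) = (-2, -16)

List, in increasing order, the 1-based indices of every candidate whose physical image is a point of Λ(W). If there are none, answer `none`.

Numerically β ≈ 5.19258 and β' = −1/β ≈ -0.19258.
[1] lift (-2,-12): star map gives 0.31099; window check -0.4 ≤ 0.31099 < 0.8 is true → IN Λ
[2] lift (-6,17): star map gives -9.27390; window check -0.4 ≤ -9.27390 < 0.8 is false → out
[3] lift (-3,-16): star map gives 0.08132; window check -0.4 ≤ 0.08132 < 0.8 is true → IN Λ
[4] lift (-5,-1): star map gives -4.80742; window check -0.4 ≤ -4.80742 < 0.8 is false → out
[5] lift (-8,9): star map gives -9.73324; window check -0.4 ≤ -9.73324 < 0.8 is false → out
[6] lift (3,12): star map gives 0.68901; window check -0.4 ≤ 0.68901 < 0.8 is true → IN Λ
[7] lift (1,-3): star map gives 1.57775; window check -0.4 ≤ 1.57775 < 0.8 is false → out
[8] lift (-2,-16): star map gives 1.08132; window check -0.4 ≤ 1.08132 < 0.8 is false → out

1, 3, 6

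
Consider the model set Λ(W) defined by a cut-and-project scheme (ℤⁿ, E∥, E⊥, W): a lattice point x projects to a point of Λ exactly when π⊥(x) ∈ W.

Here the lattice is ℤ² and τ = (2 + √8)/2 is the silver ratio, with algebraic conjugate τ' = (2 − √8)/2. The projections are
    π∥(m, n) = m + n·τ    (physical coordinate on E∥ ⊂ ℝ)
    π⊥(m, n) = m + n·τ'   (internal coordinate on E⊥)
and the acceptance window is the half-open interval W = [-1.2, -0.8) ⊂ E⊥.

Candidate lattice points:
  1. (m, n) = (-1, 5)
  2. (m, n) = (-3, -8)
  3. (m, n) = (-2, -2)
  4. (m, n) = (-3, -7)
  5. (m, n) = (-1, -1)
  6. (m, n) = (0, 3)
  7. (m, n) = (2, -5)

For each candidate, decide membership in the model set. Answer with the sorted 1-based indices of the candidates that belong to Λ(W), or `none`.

τ' = (2−√8)/2 ≈ -0.414214.
candidate 1: (m,n)=(-1,5) → π∥ = -1+5·τ ≈ 11.071068, π⊥ = -1+5·τ' ≈ -3.071068 ∉ [-1.2, -0.8) ⇒ out
candidate 2: (m,n)=(-3,-8) → π∥ = -3-8·τ ≈ -22.313708, π⊥ = -3-8·τ' ≈ 0.313708 ∉ [-1.2, -0.8) ⇒ out
candidate 3: (m,n)=(-2,-2) → π∥ = -2-2·τ ≈ -6.828427, π⊥ = -2-2·τ' ≈ -1.171573 ∈ [-1.2, -0.8) ⇒ IN Λ
candidate 4: (m,n)=(-3,-7) → π∥ = -3-7·τ ≈ -19.899495, π⊥ = -3-7·τ' ≈ -0.100505 ∉ [-1.2, -0.8) ⇒ out
candidate 5: (m,n)=(-1,-1) → π∥ = -1-1·τ ≈ -3.414214, π⊥ = -1-1·τ' ≈ -0.585786 ∉ [-1.2, -0.8) ⇒ out
candidate 6: (m,n)=(0,3) → π∥ = 0+3·τ ≈ 7.242641, π⊥ = 0+3·τ' ≈ -1.242641 ∉ [-1.2, -0.8) ⇒ out
candidate 7: (m,n)=(2,-5) → π∥ = 2-5·τ ≈ -10.071068, π⊥ = 2-5·τ' ≈ 4.071068 ∉ [-1.2, -0.8) ⇒ out

3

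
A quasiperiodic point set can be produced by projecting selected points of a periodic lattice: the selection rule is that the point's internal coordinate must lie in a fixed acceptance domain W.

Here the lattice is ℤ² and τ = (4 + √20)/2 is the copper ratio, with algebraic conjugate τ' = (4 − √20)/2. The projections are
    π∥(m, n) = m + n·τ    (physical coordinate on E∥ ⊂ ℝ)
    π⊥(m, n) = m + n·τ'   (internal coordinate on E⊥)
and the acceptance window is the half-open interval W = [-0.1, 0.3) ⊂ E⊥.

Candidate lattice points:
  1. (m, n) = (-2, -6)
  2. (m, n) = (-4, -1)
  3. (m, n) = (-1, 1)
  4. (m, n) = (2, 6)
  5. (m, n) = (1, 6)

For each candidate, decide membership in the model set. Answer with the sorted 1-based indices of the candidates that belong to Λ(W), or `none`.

Numerically τ ≈ 4.23607 and τ' = −1/τ ≈ -0.23607.
candidate 1: (m,n)=(-2,-6) → π∥ = -2-6·τ ≈ -27.41641, π⊥ = -2-6·τ' ≈ -0.58359 ∉ [-0.1, 0.3) ⇒ out
candidate 2: (m,n)=(-4,-1) → π∥ = -4-1·τ ≈ -8.23607, π⊥ = -4-1·τ' ≈ -3.76393 ∉ [-0.1, 0.3) ⇒ out
candidate 3: (m,n)=(-1,1) → π∥ = -1+1·τ ≈ 3.23607, π⊥ = -1+1·τ' ≈ -1.23607 ∉ [-0.1, 0.3) ⇒ out
candidate 4: (m,n)=(2,6) → π∥ = 2+6·τ ≈ 27.41641, π⊥ = 2+6·τ' ≈ 0.58359 ∉ [-0.1, 0.3) ⇒ out
candidate 5: (m,n)=(1,6) → π∥ = 1+6·τ ≈ 26.41641, π⊥ = 1+6·τ' ≈ -0.41641 ∉ [-0.1, 0.3) ⇒ out

none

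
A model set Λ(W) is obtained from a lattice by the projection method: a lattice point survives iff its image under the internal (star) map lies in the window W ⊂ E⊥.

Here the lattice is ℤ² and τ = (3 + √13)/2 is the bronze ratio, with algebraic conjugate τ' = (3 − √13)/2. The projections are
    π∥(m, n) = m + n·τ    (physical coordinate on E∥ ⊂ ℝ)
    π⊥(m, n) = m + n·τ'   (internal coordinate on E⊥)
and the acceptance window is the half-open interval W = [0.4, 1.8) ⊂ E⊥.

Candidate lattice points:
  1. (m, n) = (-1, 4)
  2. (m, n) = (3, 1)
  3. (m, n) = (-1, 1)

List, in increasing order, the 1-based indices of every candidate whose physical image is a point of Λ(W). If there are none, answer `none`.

Compute τ' = (3−√13)/2 = -0.30278, so π⊥(m,n) = m -0.30278·n.
[1] lift (-1,4): star map gives -2.21110; window check 0.4 ≤ -2.21110 < 1.8 is false → out
[2] lift (3,1): star map gives 2.69722; window check 0.4 ≤ 2.69722 < 1.8 is false → out
[3] lift (-1,1): star map gives -1.30278; window check 0.4 ≤ -1.30278 < 1.8 is false → out

none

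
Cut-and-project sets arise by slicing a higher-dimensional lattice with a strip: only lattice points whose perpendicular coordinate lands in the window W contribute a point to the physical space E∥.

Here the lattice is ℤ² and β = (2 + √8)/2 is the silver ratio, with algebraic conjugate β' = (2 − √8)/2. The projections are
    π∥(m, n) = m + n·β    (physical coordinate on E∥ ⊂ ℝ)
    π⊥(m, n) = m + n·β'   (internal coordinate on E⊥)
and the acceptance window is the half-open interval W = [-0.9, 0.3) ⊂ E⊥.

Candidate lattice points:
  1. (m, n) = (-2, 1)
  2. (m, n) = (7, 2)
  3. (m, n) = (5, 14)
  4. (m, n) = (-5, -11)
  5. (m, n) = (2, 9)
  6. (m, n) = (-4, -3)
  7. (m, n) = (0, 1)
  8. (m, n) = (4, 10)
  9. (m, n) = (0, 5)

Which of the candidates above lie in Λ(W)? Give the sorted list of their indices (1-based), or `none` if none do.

3, 4, 7, 8

β' = (2−√8)/2 ≈ -0.41421.
candidate 1: (m,n)=(-2,1) → π∥ = -2+1·β ≈ 0.41421, π⊥ = -2+1·β' ≈ -2.41421 ∉ [-0.9, 0.3) ⇒ out
candidate 2: (m,n)=(7,2) → π∥ = 7+2·β ≈ 11.82843, π⊥ = 7+2·β' ≈ 6.17157 ∉ [-0.9, 0.3) ⇒ out
candidate 3: (m,n)=(5,14) → π∥ = 5+14·β ≈ 38.79899, π⊥ = 5+14·β' ≈ -0.79899 ∈ [-0.9, 0.3) ⇒ IN Λ
candidate 4: (m,n)=(-5,-11) → π∥ = -5-11·β ≈ -31.55635, π⊥ = -5-11·β' ≈ -0.44365 ∈ [-0.9, 0.3) ⇒ IN Λ
candidate 5: (m,n)=(2,9) → π∥ = 2+9·β ≈ 23.72792, π⊥ = 2+9·β' ≈ -1.72792 ∉ [-0.9, 0.3) ⇒ out
candidate 6: (m,n)=(-4,-3) → π∥ = -4-3·β ≈ -11.24264, π⊥ = -4-3·β' ≈ -2.75736 ∉ [-0.9, 0.3) ⇒ out
candidate 7: (m,n)=(0,1) → π∥ = 0+1·β ≈ 2.41421, π⊥ = 0+1·β' ≈ -0.41421 ∈ [-0.9, 0.3) ⇒ IN Λ
candidate 8: (m,n)=(4,10) → π∥ = 4+10·β ≈ 28.14214, π⊥ = 4+10·β' ≈ -0.14214 ∈ [-0.9, 0.3) ⇒ IN Λ
candidate 9: (m,n)=(0,5) → π∥ = 0+5·β ≈ 12.07107, π⊥ = 0+5·β' ≈ -2.07107 ∉ [-0.9, 0.3) ⇒ out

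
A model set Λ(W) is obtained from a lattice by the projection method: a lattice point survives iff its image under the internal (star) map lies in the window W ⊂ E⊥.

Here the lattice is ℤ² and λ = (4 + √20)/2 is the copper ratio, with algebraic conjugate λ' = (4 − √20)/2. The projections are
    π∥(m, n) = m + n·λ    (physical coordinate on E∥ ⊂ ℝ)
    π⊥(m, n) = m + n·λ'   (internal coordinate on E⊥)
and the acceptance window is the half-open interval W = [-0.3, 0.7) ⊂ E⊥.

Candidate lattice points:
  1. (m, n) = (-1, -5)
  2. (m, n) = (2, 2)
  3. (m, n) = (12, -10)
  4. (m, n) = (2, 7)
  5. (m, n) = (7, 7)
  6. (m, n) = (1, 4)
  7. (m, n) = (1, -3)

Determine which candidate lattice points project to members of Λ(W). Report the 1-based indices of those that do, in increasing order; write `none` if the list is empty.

1, 4, 6

Compute λ' = (4−√20)/2 = -0.23607, so π⊥(m,n) = m -0.23607·n.
#1 (-1,-5): internal coord -1 + (-5)·λ' = +0.18034; +0.18034 ∈ [-0.3, 0.7) → IN Λ
#2 (2,2): internal coord 2 + (2)·λ' = +1.52786; +1.52786 ∉ [-0.3, 0.7) → out
#3 (12,-10): internal coord 12 + (-10)·λ' = +14.36068; +14.36068 ∉ [-0.3, 0.7) → out
#4 (2,7): internal coord 2 + (7)·λ' = +0.34752; +0.34752 ∈ [-0.3, 0.7) → IN Λ
#5 (7,7): internal coord 7 + (7)·λ' = +5.34752; +5.34752 ∉ [-0.3, 0.7) → out
#6 (1,4): internal coord 1 + (4)·λ' = +0.05573; +0.05573 ∈ [-0.3, 0.7) → IN Λ
#7 (1,-3): internal coord 1 + (-3)·λ' = +1.70820; +1.70820 ∉ [-0.3, 0.7) → out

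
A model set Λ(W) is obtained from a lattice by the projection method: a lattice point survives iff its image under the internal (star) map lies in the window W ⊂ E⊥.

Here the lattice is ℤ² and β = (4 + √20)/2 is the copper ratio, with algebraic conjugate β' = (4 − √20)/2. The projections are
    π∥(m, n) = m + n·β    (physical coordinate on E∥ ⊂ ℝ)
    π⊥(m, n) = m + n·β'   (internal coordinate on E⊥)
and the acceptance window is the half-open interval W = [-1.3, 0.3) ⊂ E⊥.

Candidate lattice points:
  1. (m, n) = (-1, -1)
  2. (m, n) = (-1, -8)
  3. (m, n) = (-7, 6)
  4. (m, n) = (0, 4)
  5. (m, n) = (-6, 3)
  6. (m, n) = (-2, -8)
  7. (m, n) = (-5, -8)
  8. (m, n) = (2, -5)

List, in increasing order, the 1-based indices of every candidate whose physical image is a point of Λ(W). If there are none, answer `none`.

1, 4, 6

Compute β' = (4−√20)/2 = -0.23607, so π⊥(m,n) = m -0.23607·n.
candidate 1: (m,n)=(-1,-1) → π∥ = -1-1·β ≈ -5.23607, π⊥ = -1-1·β' ≈ -0.76393 ∈ [-1.3, 0.3) ⇒ IN Λ
candidate 2: (m,n)=(-1,-8) → π∥ = -1-8·β ≈ -34.88854, π⊥ = -1-8·β' ≈ 0.88854 ∉ [-1.3, 0.3) ⇒ out
candidate 3: (m,n)=(-7,6) → π∥ = -7+6·β ≈ 18.41641, π⊥ = -7+6·β' ≈ -8.41641 ∉ [-1.3, 0.3) ⇒ out
candidate 4: (m,n)=(0,4) → π∥ = 0+4·β ≈ 16.94427, π⊥ = 0+4·β' ≈ -0.94427 ∈ [-1.3, 0.3) ⇒ IN Λ
candidate 5: (m,n)=(-6,3) → π∥ = -6+3·β ≈ 6.70820, π⊥ = -6+3·β' ≈ -6.70820 ∉ [-1.3, 0.3) ⇒ out
candidate 6: (m,n)=(-2,-8) → π∥ = -2-8·β ≈ -35.88854, π⊥ = -2-8·β' ≈ -0.11146 ∈ [-1.3, 0.3) ⇒ IN Λ
candidate 7: (m,n)=(-5,-8) → π∥ = -5-8·β ≈ -38.88854, π⊥ = -5-8·β' ≈ -3.11146 ∉ [-1.3, 0.3) ⇒ out
candidate 8: (m,n)=(2,-5) → π∥ = 2-5·β ≈ -19.18034, π⊥ = 2-5·β' ≈ 3.18034 ∉ [-1.3, 0.3) ⇒ out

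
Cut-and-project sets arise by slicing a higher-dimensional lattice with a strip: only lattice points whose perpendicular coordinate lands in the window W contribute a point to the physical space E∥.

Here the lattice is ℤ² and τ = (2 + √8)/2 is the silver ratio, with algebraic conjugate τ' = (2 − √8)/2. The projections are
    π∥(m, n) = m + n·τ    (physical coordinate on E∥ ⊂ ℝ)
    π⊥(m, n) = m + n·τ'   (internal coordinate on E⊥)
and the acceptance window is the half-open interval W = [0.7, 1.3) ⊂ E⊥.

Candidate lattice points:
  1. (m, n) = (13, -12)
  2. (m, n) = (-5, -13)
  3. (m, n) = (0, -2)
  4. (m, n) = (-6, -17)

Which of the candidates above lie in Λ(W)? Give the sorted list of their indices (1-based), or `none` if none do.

τ' = (2−√8)/2 ≈ -0.4142.
candidate 1: (m,n)=(13,-12) → π∥ = 13-12·τ ≈ -15.9706, π⊥ = 13-12·τ' ≈ 17.9706 ∉ [0.7, 1.3) ⇒ out
candidate 2: (m,n)=(-5,-13) → π∥ = -5-13·τ ≈ -36.3848, π⊥ = -5-13·τ' ≈ 0.3848 ∉ [0.7, 1.3) ⇒ out
candidate 3: (m,n)=(0,-2) → π∥ = 0-2·τ ≈ -4.8284, π⊥ = 0-2·τ' ≈ 0.8284 ∈ [0.7, 1.3) ⇒ IN Λ
candidate 4: (m,n)=(-6,-17) → π∥ = -6-17·τ ≈ -47.0416, π⊥ = -6-17·τ' ≈ 1.0416 ∈ [0.7, 1.3) ⇒ IN Λ

3, 4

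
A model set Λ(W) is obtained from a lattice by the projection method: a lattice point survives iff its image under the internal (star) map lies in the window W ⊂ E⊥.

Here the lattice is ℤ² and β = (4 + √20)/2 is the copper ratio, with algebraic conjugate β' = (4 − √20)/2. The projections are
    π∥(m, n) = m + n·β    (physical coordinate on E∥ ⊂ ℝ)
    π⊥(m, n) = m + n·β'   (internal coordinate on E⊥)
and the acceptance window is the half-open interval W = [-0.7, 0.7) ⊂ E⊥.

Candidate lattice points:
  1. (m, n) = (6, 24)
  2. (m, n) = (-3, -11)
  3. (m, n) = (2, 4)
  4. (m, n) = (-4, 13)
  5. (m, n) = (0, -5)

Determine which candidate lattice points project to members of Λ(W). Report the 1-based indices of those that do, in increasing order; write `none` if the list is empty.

1, 2

Compute β' = (4−√20)/2 = -0.236068, so π⊥(m,n) = m -0.236068·n.
#1 (6,24): internal coord 6 + (24)·β' = +0.334369; +0.334369 ∈ [-0.7, 0.7) → IN Λ
#2 (-3,-11): internal coord -3 + (-11)·β' = -0.403252; -0.403252 ∈ [-0.7, 0.7) → IN Λ
#3 (2,4): internal coord 2 + (4)·β' = +1.055728; +1.055728 ∉ [-0.7, 0.7) → out
#4 (-4,13): internal coord -4 + (13)·β' = -7.068884; -7.068884 ∉ [-0.7, 0.7) → out
#5 (0,-5): internal coord 0 + (-5)·β' = +1.180340; +1.180340 ∉ [-0.7, 0.7) → out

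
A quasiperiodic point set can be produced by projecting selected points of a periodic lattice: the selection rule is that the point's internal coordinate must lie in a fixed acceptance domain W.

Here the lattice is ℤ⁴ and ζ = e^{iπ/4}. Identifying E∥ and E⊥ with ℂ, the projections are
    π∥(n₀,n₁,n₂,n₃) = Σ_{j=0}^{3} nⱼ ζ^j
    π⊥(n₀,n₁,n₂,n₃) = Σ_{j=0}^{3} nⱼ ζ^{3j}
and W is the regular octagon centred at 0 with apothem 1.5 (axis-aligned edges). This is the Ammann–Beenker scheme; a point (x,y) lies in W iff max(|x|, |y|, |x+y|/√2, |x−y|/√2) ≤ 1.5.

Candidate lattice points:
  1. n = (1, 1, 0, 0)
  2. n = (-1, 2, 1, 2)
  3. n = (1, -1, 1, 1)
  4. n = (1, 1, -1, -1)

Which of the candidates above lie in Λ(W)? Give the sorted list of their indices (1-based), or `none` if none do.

π⊥(n) = n₀ + n₁ζ³ + n₂ζ⁶ + n₃ζ⁹ where ζ = e^{iπ/4}.
candidate 1: n = (1, 1, 0, 0) → π⊥ ≈ (+0.292893, +0.707107); max(|x|,|y|,|x±y|/√2) = 0.707107 ≤ 1.5 ⇒ ∈ W
candidate 2: n = (-1, 2, 1, 2) → π⊥ ≈ (-1.000000, +1.828427); max(|x|,|y|,|x±y|/√2) = 2.000000 > 1.5 ⇒ ∉ W
candidate 3: n = (1, -1, 1, 1) → π⊥ ≈ (+2.414214, -1.000000); max(|x|,|y|,|x±y|/√2) = 2.414214 > 1.5 ⇒ ∉ W
candidate 4: n = (1, 1, -1, -1) → π⊥ ≈ (-0.414214, +1.000000); max(|x|,|y|,|x±y|/√2) = 1.000000 ≤ 1.5 ⇒ ∈ W

1, 4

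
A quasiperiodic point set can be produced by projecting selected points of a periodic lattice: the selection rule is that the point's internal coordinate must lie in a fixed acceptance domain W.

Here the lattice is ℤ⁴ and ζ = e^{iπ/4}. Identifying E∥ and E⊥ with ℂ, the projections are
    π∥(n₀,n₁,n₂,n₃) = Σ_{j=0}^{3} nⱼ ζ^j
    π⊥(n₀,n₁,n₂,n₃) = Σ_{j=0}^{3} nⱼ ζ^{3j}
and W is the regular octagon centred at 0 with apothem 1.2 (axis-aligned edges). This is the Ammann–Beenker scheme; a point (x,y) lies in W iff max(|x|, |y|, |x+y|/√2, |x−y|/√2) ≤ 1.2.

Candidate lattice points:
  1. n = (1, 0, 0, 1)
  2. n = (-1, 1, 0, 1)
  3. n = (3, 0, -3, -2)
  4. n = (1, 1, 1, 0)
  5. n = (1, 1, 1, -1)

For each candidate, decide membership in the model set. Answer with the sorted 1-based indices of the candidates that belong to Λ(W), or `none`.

Internal map: ζ^{3j} for j=0..3 gives (1,0), (−√2/2,√2/2), (0,−1), (√2/2,√2/2).
candidate 1: n = (1, 0, 0, 1) → π⊥ ≈ (+1.70711, +0.70711); max(|x|,|y|,|x±y|/√2) = 1.70711 > 1.2 ⇒ ∉ W
candidate 2: n = (-1, 1, 0, 1) → π⊥ ≈ (-1.00000, +1.41421); max(|x|,|y|,|x±y|/√2) = 1.70711 > 1.2 ⇒ ∉ W
candidate 3: n = (3, 0, -3, -2) → π⊥ ≈ (+1.58579, +1.58579); max(|x|,|y|,|x±y|/√2) = 2.24264 > 1.2 ⇒ ∉ W
candidate 4: n = (1, 1, 1, 0) → π⊥ ≈ (+0.29289, -0.29289); max(|x|,|y|,|x±y|/√2) = 0.41421 ≤ 1.2 ⇒ ∈ W
candidate 5: n = (1, 1, 1, -1) → π⊥ ≈ (-0.41421, -1.00000); max(|x|,|y|,|x±y|/√2) = 1.00000 ≤ 1.2 ⇒ ∈ W

4, 5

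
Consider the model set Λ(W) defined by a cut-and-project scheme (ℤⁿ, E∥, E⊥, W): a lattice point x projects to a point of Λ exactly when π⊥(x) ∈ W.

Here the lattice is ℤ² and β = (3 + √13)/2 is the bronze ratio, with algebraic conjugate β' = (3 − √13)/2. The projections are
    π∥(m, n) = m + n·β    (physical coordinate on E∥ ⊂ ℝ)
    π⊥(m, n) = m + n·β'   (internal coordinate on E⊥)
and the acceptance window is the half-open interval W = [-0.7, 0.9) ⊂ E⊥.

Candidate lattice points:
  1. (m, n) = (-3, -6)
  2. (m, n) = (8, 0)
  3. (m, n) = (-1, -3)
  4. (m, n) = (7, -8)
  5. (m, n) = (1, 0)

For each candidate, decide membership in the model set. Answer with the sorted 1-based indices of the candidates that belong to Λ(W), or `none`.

Compute β' = (3−√13)/2 = -0.3028, so π⊥(m,n) = m -0.3028·n.
#1 (-3,-6): internal coord -3 + (-6)·β' = -1.1833; -1.1833 ∉ [-0.7, 0.9) → out
#2 (8,0): internal coord 8 + (0)·β' = +8.0000; +8.0000 ∉ [-0.7, 0.9) → out
#3 (-1,-3): internal coord -1 + (-3)·β' = -0.0917; -0.0917 ∈ [-0.7, 0.9) → IN Λ
#4 (7,-8): internal coord 7 + (-8)·β' = +9.4222; +9.4222 ∉ [-0.7, 0.9) → out
#5 (1,0): internal coord 1 + (0)·β' = +1.0000; +1.0000 ∉ [-0.7, 0.9) → out

3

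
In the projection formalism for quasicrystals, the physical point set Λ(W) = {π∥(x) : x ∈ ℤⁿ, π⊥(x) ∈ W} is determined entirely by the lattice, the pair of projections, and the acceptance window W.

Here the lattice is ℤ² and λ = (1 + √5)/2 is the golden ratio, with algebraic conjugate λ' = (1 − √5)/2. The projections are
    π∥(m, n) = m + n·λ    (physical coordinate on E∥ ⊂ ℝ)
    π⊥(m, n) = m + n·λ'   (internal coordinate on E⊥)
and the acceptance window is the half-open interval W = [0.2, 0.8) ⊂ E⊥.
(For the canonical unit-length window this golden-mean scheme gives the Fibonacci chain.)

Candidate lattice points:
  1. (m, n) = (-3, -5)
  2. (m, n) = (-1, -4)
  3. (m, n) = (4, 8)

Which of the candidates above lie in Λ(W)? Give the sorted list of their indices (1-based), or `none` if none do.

Compute λ' = (1−√5)/2 = -0.618034, so π⊥(m,n) = m -0.618034·n.
candidate 1: (m,n)=(-3,-5) → π∥ = -3-5·λ ≈ -11.090170, π⊥ = -3-5·λ' ≈ 0.090170 ∉ [0.2, 0.8) ⇒ out
candidate 2: (m,n)=(-1,-4) → π∥ = -1-4·λ ≈ -7.472136, π⊥ = -1-4·λ' ≈ 1.472136 ∉ [0.2, 0.8) ⇒ out
candidate 3: (m,n)=(4,8) → π∥ = 4+8·λ ≈ 16.944272, π⊥ = 4+8·λ' ≈ -0.944272 ∉ [0.2, 0.8) ⇒ out

none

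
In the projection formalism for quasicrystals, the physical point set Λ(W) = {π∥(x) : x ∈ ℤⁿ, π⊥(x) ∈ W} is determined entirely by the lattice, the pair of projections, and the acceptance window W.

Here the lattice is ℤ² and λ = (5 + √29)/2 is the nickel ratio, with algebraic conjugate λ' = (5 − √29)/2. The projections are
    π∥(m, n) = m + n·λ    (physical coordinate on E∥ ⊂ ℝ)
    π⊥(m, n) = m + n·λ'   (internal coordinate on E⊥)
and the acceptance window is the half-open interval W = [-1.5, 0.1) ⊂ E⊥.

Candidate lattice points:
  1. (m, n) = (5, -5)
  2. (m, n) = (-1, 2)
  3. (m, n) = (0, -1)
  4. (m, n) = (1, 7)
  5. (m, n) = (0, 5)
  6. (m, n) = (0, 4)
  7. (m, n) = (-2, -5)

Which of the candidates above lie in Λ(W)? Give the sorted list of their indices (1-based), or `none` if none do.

2, 4, 5, 6, 7

λ' = (5−√29)/2 ≈ -0.192582.
#1 (5,-5): internal coord 5 + (-5)·λ' = +5.962912; +5.962912 ∉ [-1.5, 0.1) → out
#2 (-1,2): internal coord -1 + (2)·λ' = -1.385165; -1.385165 ∈ [-1.5, 0.1) → IN Λ
#3 (0,-1): internal coord 0 + (-1)·λ' = +0.192582; +0.192582 ∉ [-1.5, 0.1) → out
#4 (1,7): internal coord 1 + (7)·λ' = -0.348077; -0.348077 ∈ [-1.5, 0.1) → IN Λ
#5 (0,5): internal coord 0 + (5)·λ' = -0.962912; -0.962912 ∈ [-1.5, 0.1) → IN Λ
#6 (0,4): internal coord 0 + (4)·λ' = -0.770330; -0.770330 ∈ [-1.5, 0.1) → IN Λ
#7 (-2,-5): internal coord -2 + (-5)·λ' = -1.037088; -1.037088 ∈ [-1.5, 0.1) → IN Λ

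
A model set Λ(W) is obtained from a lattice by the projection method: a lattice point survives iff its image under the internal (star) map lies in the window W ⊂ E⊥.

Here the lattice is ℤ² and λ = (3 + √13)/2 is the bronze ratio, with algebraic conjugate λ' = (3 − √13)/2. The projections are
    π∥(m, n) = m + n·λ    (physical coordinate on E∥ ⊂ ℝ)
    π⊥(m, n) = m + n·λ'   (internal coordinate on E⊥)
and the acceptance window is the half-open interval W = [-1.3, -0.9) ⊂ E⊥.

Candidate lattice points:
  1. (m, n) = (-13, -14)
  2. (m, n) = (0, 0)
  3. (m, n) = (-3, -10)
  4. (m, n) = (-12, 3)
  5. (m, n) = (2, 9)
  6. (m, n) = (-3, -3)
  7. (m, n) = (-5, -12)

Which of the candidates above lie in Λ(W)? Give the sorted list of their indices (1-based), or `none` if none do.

Numerically λ ≈ 3.302776 and λ' = −1/λ ≈ -0.302776.
[1] lift (-13,-14): star map gives -8.761141; window check -1.3 ≤ -8.761141 < -0.9 is false → out
[2] lift (0,0): star map gives 0.000000; window check -1.3 ≤ 0.000000 < -0.9 is false → out
[3] lift (-3,-10): star map gives 0.027756; window check -1.3 ≤ 0.027756 < -0.9 is false → out
[4] lift (-12,3): star map gives -12.908327; window check -1.3 ≤ -12.908327 < -0.9 is false → out
[5] lift (2,9): star map gives -0.724981; window check -1.3 ≤ -0.724981 < -0.9 is false → out
[6] lift (-3,-3): star map gives -2.091673; window check -1.3 ≤ -2.091673 < -0.9 is false → out
[7] lift (-5,-12): star map gives -1.366692; window check -1.3 ≤ -1.366692 < -0.9 is false → out

none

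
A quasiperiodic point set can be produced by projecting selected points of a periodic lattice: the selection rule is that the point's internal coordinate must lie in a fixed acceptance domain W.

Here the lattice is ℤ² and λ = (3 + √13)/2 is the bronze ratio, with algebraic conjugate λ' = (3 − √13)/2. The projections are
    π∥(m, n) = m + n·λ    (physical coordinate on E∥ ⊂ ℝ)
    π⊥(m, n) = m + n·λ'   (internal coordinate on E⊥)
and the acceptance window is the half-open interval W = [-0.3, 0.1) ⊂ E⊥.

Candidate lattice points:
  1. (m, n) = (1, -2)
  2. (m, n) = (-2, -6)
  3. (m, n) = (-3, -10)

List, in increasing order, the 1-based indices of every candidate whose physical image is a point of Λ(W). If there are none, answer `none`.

2, 3

Compute λ' = (3−√13)/2 = -0.3028, so π⊥(m,n) = m -0.3028·n.
#1 (1,-2): internal coord 1 + (-2)·λ' = +1.6056; +1.6056 ∉ [-0.3, 0.1) → out
#2 (-2,-6): internal coord -2 + (-6)·λ' = -0.1833; -0.1833 ∈ [-0.3, 0.1) → IN Λ
#3 (-3,-10): internal coord -3 + (-10)·λ' = +0.0278; +0.0278 ∈ [-0.3, 0.1) → IN Λ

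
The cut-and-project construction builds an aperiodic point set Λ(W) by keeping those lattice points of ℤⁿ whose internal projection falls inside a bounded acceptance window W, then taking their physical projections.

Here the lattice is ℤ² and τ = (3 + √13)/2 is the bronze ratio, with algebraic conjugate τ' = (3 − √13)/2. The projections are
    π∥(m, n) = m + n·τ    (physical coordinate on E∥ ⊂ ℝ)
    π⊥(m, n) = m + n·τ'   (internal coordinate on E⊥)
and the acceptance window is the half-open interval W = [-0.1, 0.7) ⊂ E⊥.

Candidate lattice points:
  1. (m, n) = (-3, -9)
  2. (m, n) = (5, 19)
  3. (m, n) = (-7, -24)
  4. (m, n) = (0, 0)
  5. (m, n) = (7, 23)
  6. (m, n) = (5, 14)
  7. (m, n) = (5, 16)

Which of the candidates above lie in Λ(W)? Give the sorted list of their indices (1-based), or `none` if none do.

3, 4, 5, 7

Compute τ' = (3−√13)/2 = -0.3028, so π⊥(m,n) = m -0.3028·n.
[1] lift (-3,-9): star map gives -0.2750; window check -0.1 ≤ -0.2750 < 0.7 is false → out
[2] lift (5,19): star map gives -0.7527; window check -0.1 ≤ -0.7527 < 0.7 is false → out
[3] lift (-7,-24): star map gives 0.2666; window check -0.1 ≤ 0.2666 < 0.7 is true → IN Λ
[4] lift (0,0): star map gives 0.0000; window check -0.1 ≤ 0.0000 < 0.7 is true → IN Λ
[5] lift (7,23): star map gives 0.0362; window check -0.1 ≤ 0.0362 < 0.7 is true → IN Λ
[6] lift (5,14): star map gives 0.7611; window check -0.1 ≤ 0.7611 < 0.7 is false → out
[7] lift (5,16): star map gives 0.1556; window check -0.1 ≤ 0.1556 < 0.7 is true → IN Λ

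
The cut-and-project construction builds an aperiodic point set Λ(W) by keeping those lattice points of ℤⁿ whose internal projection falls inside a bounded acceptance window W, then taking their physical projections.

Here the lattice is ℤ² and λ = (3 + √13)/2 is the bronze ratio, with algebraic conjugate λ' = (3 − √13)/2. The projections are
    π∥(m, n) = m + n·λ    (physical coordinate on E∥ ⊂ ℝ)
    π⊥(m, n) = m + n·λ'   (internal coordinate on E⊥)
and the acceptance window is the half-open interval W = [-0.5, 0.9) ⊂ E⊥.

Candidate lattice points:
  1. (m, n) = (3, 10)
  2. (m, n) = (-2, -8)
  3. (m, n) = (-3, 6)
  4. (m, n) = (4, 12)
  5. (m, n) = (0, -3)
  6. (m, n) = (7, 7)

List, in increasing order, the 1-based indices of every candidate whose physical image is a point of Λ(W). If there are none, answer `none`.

1, 2, 4

Compute λ' = (3−√13)/2 = -0.3028, so π⊥(m,n) = m -0.3028·n.
candidate 1: (m,n)=(3,10) → π∥ = 3+10·λ ≈ 36.0278, π⊥ = 3+10·λ' ≈ -0.0278 ∈ [-0.5, 0.9) ⇒ IN Λ
candidate 2: (m,n)=(-2,-8) → π∥ = -2-8·λ ≈ -28.4222, π⊥ = -2-8·λ' ≈ 0.4222 ∈ [-0.5, 0.9) ⇒ IN Λ
candidate 3: (m,n)=(-3,6) → π∥ = -3+6·λ ≈ 16.8167, π⊥ = -3+6·λ' ≈ -4.8167 ∉ [-0.5, 0.9) ⇒ out
candidate 4: (m,n)=(4,12) → π∥ = 4+12·λ ≈ 43.6333, π⊥ = 4+12·λ' ≈ 0.3667 ∈ [-0.5, 0.9) ⇒ IN Λ
candidate 5: (m,n)=(0,-3) → π∥ = 0-3·λ ≈ -9.9083, π⊥ = 0-3·λ' ≈ 0.9083 ∉ [-0.5, 0.9) ⇒ out
candidate 6: (m,n)=(7,7) → π∥ = 7+7·λ ≈ 30.1194, π⊥ = 7+7·λ' ≈ 4.8806 ∉ [-0.5, 0.9) ⇒ out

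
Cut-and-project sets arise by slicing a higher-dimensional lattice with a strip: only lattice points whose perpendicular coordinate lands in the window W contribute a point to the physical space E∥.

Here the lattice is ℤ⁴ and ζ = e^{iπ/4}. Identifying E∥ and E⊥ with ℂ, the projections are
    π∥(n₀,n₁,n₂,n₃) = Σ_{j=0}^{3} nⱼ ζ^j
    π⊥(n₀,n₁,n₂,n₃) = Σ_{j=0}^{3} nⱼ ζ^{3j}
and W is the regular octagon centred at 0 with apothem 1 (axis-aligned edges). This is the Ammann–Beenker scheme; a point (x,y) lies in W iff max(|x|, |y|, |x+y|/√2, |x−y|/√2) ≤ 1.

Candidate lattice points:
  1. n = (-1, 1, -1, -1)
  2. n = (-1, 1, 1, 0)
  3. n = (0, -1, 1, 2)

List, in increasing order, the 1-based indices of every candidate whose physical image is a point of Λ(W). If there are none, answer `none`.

none

π⊥(n) = n₀ + n₁ζ³ + n₂ζ⁶ + n₃ζ⁹ where ζ = e^{iπ/4}.
#1 (-1, 1, -1, -1): internal (-2.4142, 1.0000); octagon support 2.4142 vs apothem 1 → ∉ W
#2 (-1, 1, 1, 0): internal (-1.7071, -0.2929); octagon support 1.7071 vs apothem 1 → ∉ W
#3 (0, -1, 1, 2): internal (2.1213, -0.2929); octagon support 2.1213 vs apothem 1 → ∉ W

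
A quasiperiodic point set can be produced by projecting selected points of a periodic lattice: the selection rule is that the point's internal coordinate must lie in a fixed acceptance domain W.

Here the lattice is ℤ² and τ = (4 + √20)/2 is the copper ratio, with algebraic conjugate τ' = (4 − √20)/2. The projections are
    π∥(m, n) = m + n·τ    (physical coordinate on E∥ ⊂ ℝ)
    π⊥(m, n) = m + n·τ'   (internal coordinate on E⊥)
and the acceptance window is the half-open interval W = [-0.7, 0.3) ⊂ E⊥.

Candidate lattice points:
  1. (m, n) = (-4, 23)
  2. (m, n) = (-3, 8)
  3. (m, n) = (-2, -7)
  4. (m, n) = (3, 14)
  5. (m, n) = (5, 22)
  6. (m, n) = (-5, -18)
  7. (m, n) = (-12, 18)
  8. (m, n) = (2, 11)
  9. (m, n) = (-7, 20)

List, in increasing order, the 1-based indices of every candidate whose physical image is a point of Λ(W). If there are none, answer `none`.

τ' = (4−√20)/2 ≈ -0.236068.
[1] lift (-4,23): star map gives -9.429563; window check -0.7 ≤ -9.429563 < 0.3 is false → out
[2] lift (-3,8): star map gives -4.888544; window check -0.7 ≤ -4.888544 < 0.3 is false → out
[3] lift (-2,-7): star map gives -0.347524; window check -0.7 ≤ -0.347524 < 0.3 is true → IN Λ
[4] lift (3,14): star map gives -0.304952; window check -0.7 ≤ -0.304952 < 0.3 is true → IN Λ
[5] lift (5,22): star map gives -0.193496; window check -0.7 ≤ -0.193496 < 0.3 is true → IN Λ
[6] lift (-5,-18): star map gives -0.750776; window check -0.7 ≤ -0.750776 < 0.3 is false → out
[7] lift (-12,18): star map gives -16.249224; window check -0.7 ≤ -16.249224 < 0.3 is false → out
[8] lift (2,11): star map gives -0.596748; window check -0.7 ≤ -0.596748 < 0.3 is true → IN Λ
[9] lift (-7,20): star map gives -11.721360; window check -0.7 ≤ -11.721360 < 0.3 is false → out

3, 4, 5, 8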